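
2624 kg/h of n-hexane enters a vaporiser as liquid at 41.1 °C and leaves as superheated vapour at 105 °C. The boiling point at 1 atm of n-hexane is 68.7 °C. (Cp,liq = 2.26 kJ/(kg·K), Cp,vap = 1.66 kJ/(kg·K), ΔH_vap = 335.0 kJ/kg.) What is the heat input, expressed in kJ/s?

Q = 334 kJ/s

liquid 41.1→68.7 °C: 62.376 kJ/kg
vaporisation at 68.7 °C: 335 kJ/kg
vapour 68.7→105 °C: 60.258 kJ/kg
Δh = 62.376 + 335 + 60.258 = 457.63 kJ/kg
Q = ṁ·Δh = 2624 kg/h × 457.63 kJ/kg = 1.2008e+06 kJ/h
|Q| = 333.56 kW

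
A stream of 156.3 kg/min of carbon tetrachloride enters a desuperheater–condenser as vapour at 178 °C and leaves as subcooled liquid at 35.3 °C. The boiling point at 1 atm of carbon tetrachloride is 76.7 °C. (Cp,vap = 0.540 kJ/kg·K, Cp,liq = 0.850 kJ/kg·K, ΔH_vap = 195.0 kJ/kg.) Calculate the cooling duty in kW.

vapour 178→76.7 °C: -54.702 kJ/kg
condensation at 76.7 °C: -195 kJ/kg
liquid 76.7→35.3 °C: -35.19 kJ/kg
Δh = -54.702 + -195 + -35.19 = -284.89 kJ/kg
Q = ṁ·Δh = 156.3 kg/min × -284.89 kJ/kg = -44529 kJ/min
|Q| = 742.14 kW

Q_c = 742 kW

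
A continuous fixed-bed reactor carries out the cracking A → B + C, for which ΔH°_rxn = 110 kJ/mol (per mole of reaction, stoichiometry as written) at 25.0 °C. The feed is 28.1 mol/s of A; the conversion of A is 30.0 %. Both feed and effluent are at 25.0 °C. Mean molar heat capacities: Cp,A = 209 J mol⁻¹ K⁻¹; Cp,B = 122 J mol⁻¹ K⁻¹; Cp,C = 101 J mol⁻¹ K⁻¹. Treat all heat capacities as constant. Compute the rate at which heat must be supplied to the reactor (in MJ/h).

Extent of reaction ξ = 0.300 × 28.1 = 8.43 mol/s
Reaction term: ξ·ΔH°_rxn = 8.43 × 110 = 927.3 kJ/s
Q = ΔH = 927.3 kJ/s = 927.3 kW
Heat supplied = 3338.3 MJ/h

Q_in = 3340 MJ/h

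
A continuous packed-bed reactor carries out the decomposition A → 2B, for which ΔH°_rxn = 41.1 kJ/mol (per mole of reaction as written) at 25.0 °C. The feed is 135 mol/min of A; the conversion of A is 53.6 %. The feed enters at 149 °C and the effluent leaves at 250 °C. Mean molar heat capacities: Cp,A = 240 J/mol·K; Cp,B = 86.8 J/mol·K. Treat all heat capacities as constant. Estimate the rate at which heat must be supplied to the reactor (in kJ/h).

Q_in = 310000 kJ/h

Extent of reaction ξ = 0.536 × 135 = 72.36 mol/min
Reaction term: ξ·ΔH°_rxn = 72.36 × 41.1 = 2974 kJ/min
Sensible, feed 149→25 °C: -4017.6 kJ/min
Outlet flows (mol/min): A 62.64, B 144.72
Sensible, products 25→250 °C: 6208.9 kJ/min
Q = ΔH = 5165.3 kJ/min = 86.089 kW
Heat supplied = 309920 kJ/h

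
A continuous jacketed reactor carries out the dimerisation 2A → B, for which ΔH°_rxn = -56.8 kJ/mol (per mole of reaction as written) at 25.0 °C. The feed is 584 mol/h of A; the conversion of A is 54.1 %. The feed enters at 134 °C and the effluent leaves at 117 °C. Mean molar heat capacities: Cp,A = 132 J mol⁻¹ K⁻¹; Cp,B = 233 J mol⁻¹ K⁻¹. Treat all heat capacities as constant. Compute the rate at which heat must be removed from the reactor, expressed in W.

Q_out = 2980 W

Extent of reaction ξ = 0.541 × 584 / 2 = 157.97 mol/h
Reaction term: ξ·ΔH°_rxn = 157.97 × -56.8 = -8972.8 kJ/h
Sensible, feed 134→25 °C: -8402.6 kJ/h
Outlet flows (mol/h): A 268.06, B 157.97
Sensible, products 25→117 °C: 6641.6 kJ/h
Q = ΔH = -10734 kJ/h = -2.9816 kW
Heat removed = 2981.6 W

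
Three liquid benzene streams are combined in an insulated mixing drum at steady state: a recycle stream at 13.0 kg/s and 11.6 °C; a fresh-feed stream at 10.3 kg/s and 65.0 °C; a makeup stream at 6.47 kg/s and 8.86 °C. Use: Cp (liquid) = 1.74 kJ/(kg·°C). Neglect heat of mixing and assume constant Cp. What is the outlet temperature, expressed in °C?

T_out = 29.5 °C

Energy balance with Q = 0: Σ ṁᵢCp,ᵢ(T_out − Tᵢ) = 0
Σ ṁᵢCp,ᵢTᵢ = 13.0×1.74×11.6 + 10.3×1.74×65.0 + 6.47×1.74×8.86 = 1527.1
Σ ṁᵢCp,ᵢ = 13.0×1.74 + 10.3×1.74 + 6.47×1.74 = 51.8
T_out = 1527.1 / 51.8 = 29.48 °C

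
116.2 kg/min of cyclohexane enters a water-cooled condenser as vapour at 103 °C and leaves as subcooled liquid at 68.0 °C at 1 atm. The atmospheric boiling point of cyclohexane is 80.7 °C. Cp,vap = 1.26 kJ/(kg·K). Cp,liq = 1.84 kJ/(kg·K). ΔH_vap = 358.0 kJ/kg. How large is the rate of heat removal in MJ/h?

vapour 103→80.7 °C: -28.098 kJ/kg
condensation at 80.7 °C: -358 kJ/kg
liquid 80.7→68.0 °C: -23.368 kJ/kg
Δh = -28.098 + -358 + -23.368 = -409.47 kJ/kg
Q = ṁ·Δh = 116.2 kg/min × -409.47 kJ/kg = -47580 kJ/min
|Q| = 793 kW = 2854.8 MJ/h

Q_c = 2850 MJ/h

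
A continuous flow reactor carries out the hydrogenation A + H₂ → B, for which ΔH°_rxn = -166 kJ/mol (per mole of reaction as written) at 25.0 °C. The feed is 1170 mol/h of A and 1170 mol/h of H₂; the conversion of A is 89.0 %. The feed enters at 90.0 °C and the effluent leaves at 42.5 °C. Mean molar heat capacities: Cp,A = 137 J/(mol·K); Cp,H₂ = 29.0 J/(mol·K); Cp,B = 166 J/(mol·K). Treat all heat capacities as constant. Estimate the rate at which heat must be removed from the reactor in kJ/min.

Extent of reaction ξ = 0.890 × 1170 = 1041.3 mol/h
Reaction term: ξ·ΔH°_rxn = 1041.3 × -166 = -172860 kJ/h
Sensible, feed 90.0→25 °C: -12624 kJ/h
Outlet flows (mol/h): A 128.7, H₂ 128.7, B 1041.3
Sensible, products 25→42.5 °C: 3398.8 kJ/h
Q = ΔH = -182080 kJ/h = -50.578 kW
Heat removed = 3034.7 kJ/min

Q_out = 3030 kJ/min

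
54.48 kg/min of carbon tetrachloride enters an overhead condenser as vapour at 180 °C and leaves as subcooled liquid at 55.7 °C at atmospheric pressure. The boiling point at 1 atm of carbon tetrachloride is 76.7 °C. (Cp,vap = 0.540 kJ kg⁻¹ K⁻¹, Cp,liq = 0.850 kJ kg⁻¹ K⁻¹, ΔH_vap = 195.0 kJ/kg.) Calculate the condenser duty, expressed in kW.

Q_c = 244 kW

vapour 180→76.7 °C: -55.782 kJ/kg
condensation at 76.7 °C: -195 kJ/kg
liquid 76.7→55.7 °C: -17.85 kJ/kg
Δh = -55.782 + -195 + -17.85 = -268.63 kJ/kg
Q = ṁ·Δh = 54.48 kg/min × -268.63 kJ/kg = -14635 kJ/min
|Q| = 243.92 kW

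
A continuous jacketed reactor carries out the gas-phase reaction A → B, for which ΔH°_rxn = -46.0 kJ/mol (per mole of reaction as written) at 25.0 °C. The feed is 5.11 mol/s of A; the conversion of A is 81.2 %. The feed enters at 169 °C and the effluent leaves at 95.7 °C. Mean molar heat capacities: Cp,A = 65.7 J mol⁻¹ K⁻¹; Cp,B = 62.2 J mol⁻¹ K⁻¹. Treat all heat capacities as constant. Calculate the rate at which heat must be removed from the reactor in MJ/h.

Extent of reaction ξ = 0.812 × 5.11 = 4.1493 mol/s
Reaction term: ξ·ΔH°_rxn = 4.1493 × -46.0 = -190.87 kJ/s
Sensible, feed 169→25 °C: -48.345 kJ/s
Outlet flows (mol/s): A 0.96068, B 4.1493
Sensible, products 25→95.7 °C: 22.709 kJ/s
Q = ΔH = -216.5 kJ/s = -216.5 kW
Heat removed = 779.42 MJ/h

Q_out = 779 MJ/h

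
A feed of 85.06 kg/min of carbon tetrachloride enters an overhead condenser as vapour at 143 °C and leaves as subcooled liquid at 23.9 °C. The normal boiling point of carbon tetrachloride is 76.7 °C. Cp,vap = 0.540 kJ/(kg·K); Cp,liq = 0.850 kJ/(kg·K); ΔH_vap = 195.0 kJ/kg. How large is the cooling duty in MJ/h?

Q_c = 1410 MJ/h

vapour 143→76.7 °C: -35.802 kJ/kg
condensation at 76.7 °C: -195 kJ/kg
liquid 76.7→23.9 °C: -44.88 kJ/kg
Δh = -35.802 + -195 + -44.88 = -275.68 kJ/kg
Q = ṁ·Δh = 85.06 kg/min × -275.68 kJ/kg = -23450 kJ/min
|Q| = 390.83 kW = 1407 MJ/h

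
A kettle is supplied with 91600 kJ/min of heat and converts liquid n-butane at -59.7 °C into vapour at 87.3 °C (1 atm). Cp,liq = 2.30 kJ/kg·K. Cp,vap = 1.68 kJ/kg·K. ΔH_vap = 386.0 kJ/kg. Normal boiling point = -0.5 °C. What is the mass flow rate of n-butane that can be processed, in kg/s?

Δh = 2.30×(-0.5−-59.7) + 386.0 + 1.68×(87.3−-0.5) = 669.66 kJ/kg
Q = 91600 kJ/min = 1526.7 kJ/s = 1526.7 kJ/s
ṁ = Q/Δh = 1526.7 / 669.66 = 2.2798 kg/s

ṁ = 2.28 kg/s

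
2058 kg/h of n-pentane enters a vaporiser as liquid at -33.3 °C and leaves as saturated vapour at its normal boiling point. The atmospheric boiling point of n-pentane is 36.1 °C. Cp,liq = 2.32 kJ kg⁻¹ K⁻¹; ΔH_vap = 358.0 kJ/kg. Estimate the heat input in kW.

liquid -33.3→36.1 °C: 161.01 kJ/kg
vaporisation at 36.1 °C: 358 kJ/kg
Δh = 161.01 + 358 = 519.01 kJ/kg
Q = ṁ·Δh = 2058 kg/h × 519.01 kJ/kg = 1.0681e+06 kJ/h
|Q| = 296.7 kW

Q = 297 kW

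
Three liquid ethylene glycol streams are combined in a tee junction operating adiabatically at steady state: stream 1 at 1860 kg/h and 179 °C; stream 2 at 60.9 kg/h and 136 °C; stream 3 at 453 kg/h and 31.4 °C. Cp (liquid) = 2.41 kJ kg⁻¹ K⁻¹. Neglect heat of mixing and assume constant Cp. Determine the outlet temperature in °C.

T_out = 150 °C

No heat crosses the boundary, so H_out = H_in.
Σ ṁᵢCp,ᵢTᵢ = 1860×2.41×179 + 60.9×2.41×136 + 453×2.41×31.4 = 856630
Σ ṁᵢCp,ᵢ = 1860×2.41 + 60.9×2.41 + 453×2.41 = 5721.1
T_out = 856630 / 5721.1 = 149.73 °C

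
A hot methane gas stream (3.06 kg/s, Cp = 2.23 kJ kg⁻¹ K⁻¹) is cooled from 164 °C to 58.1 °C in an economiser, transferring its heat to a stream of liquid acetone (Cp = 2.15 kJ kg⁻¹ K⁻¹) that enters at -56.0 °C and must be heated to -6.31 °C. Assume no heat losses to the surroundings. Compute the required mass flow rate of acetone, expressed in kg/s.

ṁ_c = 6.76 kg/s

Heat released by hot stream: Q = 3.06 × 2.23 × (164 − 58.1) = 722.64 kJ/s
Energy balance on cold side (adiabatic exchanger): Q = ṁ_c·Cp_c·(T_c,out − T_c,in)
ṁ_c = 722.64 / [2.15 × (-6.31 − -56.0)] = 6.7642 kg/s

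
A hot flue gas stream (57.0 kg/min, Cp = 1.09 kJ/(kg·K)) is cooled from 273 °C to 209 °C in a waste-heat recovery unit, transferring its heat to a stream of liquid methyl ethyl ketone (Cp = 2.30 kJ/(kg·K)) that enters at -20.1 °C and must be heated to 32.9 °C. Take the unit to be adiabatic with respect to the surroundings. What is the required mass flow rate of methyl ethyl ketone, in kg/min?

Heat released by hot stream: Q = 57.0 × 1.09 × (273 − 209) = 3976.3 kJ/min
Energy balance on cold side (adiabatic exchanger): Q = ṁ_c·Cp_c·(T_c,out − T_c,in)
ṁ_c = 3976.3 / [2.30 × (32.9 − -20.1)] = 32.62 kg/min

ṁ_c = 32.6 kg/min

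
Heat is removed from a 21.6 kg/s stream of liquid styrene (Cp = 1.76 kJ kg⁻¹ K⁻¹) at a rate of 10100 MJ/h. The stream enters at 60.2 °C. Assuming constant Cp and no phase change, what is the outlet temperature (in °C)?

Q = 10100 MJ/h = 2805.6 kJ/s
ΔT = Q/(ṁ·Cp) = 2805.6/(21.6×1.76) = 73.799 K
T_out = 60.2 − 73.799 = -13.599 °C

T_out = -13.6 °C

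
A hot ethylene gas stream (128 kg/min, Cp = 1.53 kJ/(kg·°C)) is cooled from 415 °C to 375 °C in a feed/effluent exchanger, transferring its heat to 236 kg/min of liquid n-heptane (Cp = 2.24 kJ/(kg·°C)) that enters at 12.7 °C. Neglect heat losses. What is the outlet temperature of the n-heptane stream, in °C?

Heat released by hot stream: Q = 128 × 1.53 × (415 − 375) = 7833.6 kJ/min
Energy balance on cold side (adiabatic exchanger): Q = ṁ_c·Cp_c·(T_c,out − T_c,in)
T_c,out = 12.7 + 7833.6/(236 × 2.24) = 27.518 °C

T_c,out = 27.5 °C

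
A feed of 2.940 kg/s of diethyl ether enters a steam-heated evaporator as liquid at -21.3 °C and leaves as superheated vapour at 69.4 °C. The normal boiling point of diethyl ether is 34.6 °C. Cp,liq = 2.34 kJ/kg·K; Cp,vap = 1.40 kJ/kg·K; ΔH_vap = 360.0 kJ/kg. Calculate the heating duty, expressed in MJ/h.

liquid -21.3→34.6 °C: 130.81 kJ/kg
vaporisation at 34.6 °C: 360 kJ/kg
vapour 34.6→69.4 °C: 48.72 kJ/kg
Δh = 130.81 + 360 + 48.72 = 539.53 kJ/kg
Q = ṁ·Δh = 2.940 kg/s × 539.53 kJ/kg = 1586.2 kJ/s
|Q| = 1586.2 kW = 5710.3 MJ/h

Q = 5710 MJ/h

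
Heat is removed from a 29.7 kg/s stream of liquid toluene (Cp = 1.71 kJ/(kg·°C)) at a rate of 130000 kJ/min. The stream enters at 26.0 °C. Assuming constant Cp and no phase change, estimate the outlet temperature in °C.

T_out = -16.7 °C

Q = 130000 kJ/min = 2166.7 kJ/s
ΔT = Q/(ṁ·Cp) = 2166.7/(29.7×1.71) = 42.662 K
T_out = 26.0 − 42.662 = -16.662 °C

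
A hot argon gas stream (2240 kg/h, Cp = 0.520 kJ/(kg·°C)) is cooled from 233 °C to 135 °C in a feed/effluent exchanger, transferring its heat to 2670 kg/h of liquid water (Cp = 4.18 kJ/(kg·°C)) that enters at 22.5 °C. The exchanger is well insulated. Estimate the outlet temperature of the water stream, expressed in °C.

T_c,out = 32.7 °C

Heat released by hot stream: Q = 2240 × 0.520 × (233 − 135) = 114150 kJ/h
Energy balance on cold side (adiabatic exchanger): Q = ṁ_c·Cp_c·(T_c,out − T_c,in)
T_c,out = 22.5 + 114150/(2670 × 4.18) = 32.728 °C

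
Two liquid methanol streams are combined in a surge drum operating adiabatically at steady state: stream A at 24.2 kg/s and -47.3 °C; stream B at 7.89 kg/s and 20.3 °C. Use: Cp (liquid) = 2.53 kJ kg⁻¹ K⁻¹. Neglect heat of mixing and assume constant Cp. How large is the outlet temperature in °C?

Energy balance with Q = 0: Σ ṁᵢCp,ᵢ(T_out − Tᵢ) = 0
Σ ṁᵢCp,ᵢTᵢ = 24.2×2.53×-47.3 + 7.89×2.53×20.3 = -2490.8
Σ ṁᵢCp,ᵢ = 24.2×2.53 + 7.89×2.53 = 81.188
T_out = -2490.8 / 81.188 = -30.679 °C

T_out = -30.7 °C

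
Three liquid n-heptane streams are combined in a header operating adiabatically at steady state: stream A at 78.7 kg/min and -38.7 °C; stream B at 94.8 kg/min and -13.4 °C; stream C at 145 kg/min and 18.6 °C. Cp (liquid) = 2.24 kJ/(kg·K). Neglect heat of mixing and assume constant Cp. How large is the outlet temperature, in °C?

T_out = -5.08 °C

Energy balance with Q = 0: Σ ṁᵢCp,ᵢ(T_out − Tᵢ) = 0
T_out = Σ ṁᵢCp,ᵢTᵢ / Σ ṁᵢCp,ᵢ
      = -3626.6 / 713.44 = -5.0832 °C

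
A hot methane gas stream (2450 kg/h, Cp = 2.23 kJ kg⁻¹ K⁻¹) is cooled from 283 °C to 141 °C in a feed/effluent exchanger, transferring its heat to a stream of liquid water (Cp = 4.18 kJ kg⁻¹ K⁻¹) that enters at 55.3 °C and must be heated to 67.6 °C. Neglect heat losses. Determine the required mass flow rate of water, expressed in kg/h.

Heat released by hot stream: Q = 2450 × 2.23 × (283 − 141) = 775820 kJ/h
Energy balance on cold side (adiabatic exchanger): Q = ṁ_c·Cp_c·(T_c,out − T_c,in)
ṁ_c = 775820 / [4.18 × (67.6 − 55.3)] = 15090 kg/h

ṁ_c = 15100 kg/h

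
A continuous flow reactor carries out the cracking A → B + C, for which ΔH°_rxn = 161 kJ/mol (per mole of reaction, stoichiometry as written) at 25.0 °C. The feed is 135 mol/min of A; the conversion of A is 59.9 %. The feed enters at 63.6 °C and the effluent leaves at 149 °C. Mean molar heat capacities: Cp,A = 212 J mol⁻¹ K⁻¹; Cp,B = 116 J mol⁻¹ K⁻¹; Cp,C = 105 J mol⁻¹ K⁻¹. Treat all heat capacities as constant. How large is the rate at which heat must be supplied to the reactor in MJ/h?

Extent of reaction ξ = 0.599 × 135 = 80.865 mol/min
Reaction term: ξ·ΔH°_rxn = 80.865 × 161 = 13019 kJ/min
Sensible, feed 63.6→25 °C: -1104.7 kJ/min
Outlet flows (mol/min): A 54.135, B 80.865, C 80.865
Sensible, products 25→149 °C: 3639.1 kJ/min
Q = ΔH = 15554 kJ/min = 259.23 kW
Heat supplied = 933.22 MJ/h

Q_in = 933 MJ/h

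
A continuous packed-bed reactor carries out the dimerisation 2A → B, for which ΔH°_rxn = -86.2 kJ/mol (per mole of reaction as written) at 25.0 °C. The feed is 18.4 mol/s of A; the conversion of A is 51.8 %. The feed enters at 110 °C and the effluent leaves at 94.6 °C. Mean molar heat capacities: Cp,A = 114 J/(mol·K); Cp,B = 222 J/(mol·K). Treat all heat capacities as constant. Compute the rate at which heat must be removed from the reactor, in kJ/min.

Q_out = 26700 kJ/min

Extent of reaction ξ = 0.518 × 18.4 / 2 = 4.7656 mol/s
Reaction term: ξ·ΔH°_rxn = 4.7656 × -86.2 = -410.79 kJ/s
Sensible, feed 110→25 °C: -178.3 kJ/s
Outlet flows (mol/s): A 8.8688, B 4.7656
Sensible, products 25→94.6 °C: 144 kJ/s
Q = ΔH = -445.09 kJ/s = -445.09 kW
Heat removed = 26705 kJ/min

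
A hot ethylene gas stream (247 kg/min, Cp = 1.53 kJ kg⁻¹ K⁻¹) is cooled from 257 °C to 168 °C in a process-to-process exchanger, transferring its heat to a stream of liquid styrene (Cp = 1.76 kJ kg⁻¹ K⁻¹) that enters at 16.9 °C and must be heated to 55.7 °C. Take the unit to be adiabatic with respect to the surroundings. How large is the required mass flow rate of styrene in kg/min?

Heat released by hot stream: Q = 247 × 1.53 × (257 − 168) = 33634 kJ/min
Energy balance on cold side (adiabatic exchanger): Q = ṁ_c·Cp_c·(T_c,out − T_c,in)
ṁ_c = 33634 / [1.76 × (55.7 − 16.9)] = 492.53 kg/min

ṁ_c = 493 kg/min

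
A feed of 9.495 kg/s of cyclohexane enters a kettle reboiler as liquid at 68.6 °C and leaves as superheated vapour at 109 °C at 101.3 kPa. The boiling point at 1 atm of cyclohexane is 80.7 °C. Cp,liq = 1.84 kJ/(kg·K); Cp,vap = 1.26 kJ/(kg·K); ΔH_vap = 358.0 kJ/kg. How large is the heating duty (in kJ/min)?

Q = 237000 kJ/min

liquid 68.6→80.7 °C: 22.264 kJ/kg
vaporisation at 80.7 °C: 358 kJ/kg
vapour 80.7→109 °C: 35.658 kJ/kg
Δh = 22.264 + 358 + 35.658 = 415.92 kJ/kg
Q = ṁ·Δh = 9.495 kg/s × 415.92 kJ/kg = 3949.2 kJ/s
|Q| = 3949.2 kW = 236950 kJ/min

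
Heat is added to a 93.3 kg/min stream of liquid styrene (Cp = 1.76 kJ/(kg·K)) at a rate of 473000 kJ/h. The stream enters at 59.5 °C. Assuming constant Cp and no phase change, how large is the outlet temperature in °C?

Q = 473000 kJ/h = 7883.3 kJ/min
ΔT = Q/(ṁ·Cp) = 7883.3/(93.3×1.76) = 48.008 K
T_out = 59.5 + 48.008 = 107.51 °C

T_out = 108 °C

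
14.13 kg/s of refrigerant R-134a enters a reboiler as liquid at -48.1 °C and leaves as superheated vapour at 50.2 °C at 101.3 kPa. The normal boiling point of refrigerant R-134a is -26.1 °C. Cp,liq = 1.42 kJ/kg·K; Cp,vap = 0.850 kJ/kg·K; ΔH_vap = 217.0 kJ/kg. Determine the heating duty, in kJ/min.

Q = 265000 kJ/min

liquid -48.1→-26.1 °C: 31.24 kJ/kg
vaporisation at -26.1 °C: 217 kJ/kg
vapour -26.1→50.2 °C: 64.855 kJ/kg
Δh = 31.24 + 217 + 64.855 = 313.1 kJ/kg
Q = ṁ·Δh = 14.13 kg/s × 313.1 kJ/kg = 4424 kJ/s
|Q| = 4424 kW = 265440 kJ/min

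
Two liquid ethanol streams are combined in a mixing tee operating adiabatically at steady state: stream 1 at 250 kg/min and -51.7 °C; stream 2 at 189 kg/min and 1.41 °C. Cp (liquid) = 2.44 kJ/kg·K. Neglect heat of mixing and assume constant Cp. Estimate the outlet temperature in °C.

T_out = -28.8 °C

No heat crosses the boundary, so H_out = H_in.
Σ ṁᵢCp,ᵢTᵢ = 250×2.44×-51.7 + 189×2.44×1.41 = -30887
Σ ṁᵢCp,ᵢ = 250×2.44 + 189×2.44 = 1071.2
T_out = -30887 / 1071.2 = -28.835 °C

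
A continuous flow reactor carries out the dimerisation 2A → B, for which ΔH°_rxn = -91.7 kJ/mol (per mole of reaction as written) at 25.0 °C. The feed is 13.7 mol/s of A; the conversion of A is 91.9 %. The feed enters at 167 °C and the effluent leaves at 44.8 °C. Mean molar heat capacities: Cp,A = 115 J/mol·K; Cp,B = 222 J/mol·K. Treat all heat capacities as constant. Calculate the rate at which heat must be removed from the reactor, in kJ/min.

Q_out = 46200 kJ/min

Extent of reaction ξ = 0.919 × 13.7 / 2 = 6.2951 mol/s
Reaction term: ξ·ΔH°_rxn = 6.2951 × -91.7 = -577.27 kJ/s
Sensible, feed 167→25 °C: -223.72 kJ/s
Outlet flows (mol/s): A 1.1097, B 6.2951
Sensible, products 25→44.8 °C: 30.198 kJ/s
Q = ΔH = -770.79 kJ/s = -770.79 kW
Heat removed = 46247 kJ/min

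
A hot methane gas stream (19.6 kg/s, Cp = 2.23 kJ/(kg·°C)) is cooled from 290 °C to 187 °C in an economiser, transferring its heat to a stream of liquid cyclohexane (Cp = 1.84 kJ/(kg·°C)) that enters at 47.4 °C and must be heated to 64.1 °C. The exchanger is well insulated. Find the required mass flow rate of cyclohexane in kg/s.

Heat released by hot stream: Q = 19.6 × 2.23 × (290 − 187) = 4501.9 kJ/s
Energy balance on cold side (adiabatic exchanger): Q = ṁ_c·Cp_c·(T_c,out − T_c,in)
ṁ_c = 4501.9 / [1.84 × (64.1 − 47.4)] = 146.51 kg/s

ṁ_c = 147 kg/s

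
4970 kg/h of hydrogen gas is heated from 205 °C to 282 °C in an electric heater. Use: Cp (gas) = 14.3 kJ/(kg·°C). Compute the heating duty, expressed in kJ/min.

Q = ṁ·Cp·ΔT = 4970 × 14.3 × (282 − 205) = 5.4725e+06 kJ/h
Converting: 5.4725e+06 / 3600 s = 1520.1 kW
Heating duty = 91208 kJ/min

Q = 91200 kJ/min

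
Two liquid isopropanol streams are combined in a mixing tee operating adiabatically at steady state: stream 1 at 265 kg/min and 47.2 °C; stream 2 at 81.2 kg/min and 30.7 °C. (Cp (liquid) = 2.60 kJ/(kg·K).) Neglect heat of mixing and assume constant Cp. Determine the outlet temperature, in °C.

Adiabatic, steady state ⇒ Σ ṁᵢCp,ᵢ(T_out − Tᵢ) = 0
T_out = Σ ṁᵢCp,ᵢTᵢ / Σ ṁᵢCp,ᵢ
      = 39002 / 900.12 = 43.33 °C

T_out = 43.3 °C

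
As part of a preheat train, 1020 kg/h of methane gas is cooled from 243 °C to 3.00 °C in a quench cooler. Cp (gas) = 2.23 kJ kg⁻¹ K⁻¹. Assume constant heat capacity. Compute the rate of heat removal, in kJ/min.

Q = ṁ·Cp·ΔT = 1020 × 2.23 × (3.00 − 243) = -545900 kJ/h
Converting: 545900 / 3600 s = 151.64 kW
Cooling duty = 9098.4 kJ/min

Q_c = 9100 kJ/min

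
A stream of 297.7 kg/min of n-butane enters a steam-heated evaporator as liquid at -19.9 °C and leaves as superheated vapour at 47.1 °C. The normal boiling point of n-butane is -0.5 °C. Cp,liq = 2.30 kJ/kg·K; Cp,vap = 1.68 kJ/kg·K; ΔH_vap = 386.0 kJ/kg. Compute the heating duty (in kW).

liquid -19.9→-0.5 °C: 44.62 kJ/kg
vaporisation at -0.5 °C: 386 kJ/kg
vapour -0.5→47.1 °C: 79.968 kJ/kg
Δh = 44.62 + 386 + 79.968 = 510.59 kJ/kg
Q = ṁ·Δh = 297.7 kg/min × 510.59 kJ/kg = 152000 kJ/min
|Q| = 2533.4 kW

Q = 2530 kW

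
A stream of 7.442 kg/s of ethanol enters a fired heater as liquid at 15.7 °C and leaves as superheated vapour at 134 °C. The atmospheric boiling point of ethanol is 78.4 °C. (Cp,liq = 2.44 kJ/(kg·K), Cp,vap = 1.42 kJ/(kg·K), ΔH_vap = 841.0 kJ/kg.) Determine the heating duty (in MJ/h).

liquid 15.7→78.4 °C: 152.99 kJ/kg
vaporisation at 78.4 °C: 841 kJ/kg
vapour 78.4→134 °C: 78.952 kJ/kg
Δh = 152.99 + 841 + 78.952 = 1072.9 kJ/kg
Q = ṁ·Δh = 7.442 kg/s × 1072.9 kJ/kg = 7984.8 kJ/s
|Q| = 7984.8 kW = 28745 MJ/h

Q = 28700 MJ/h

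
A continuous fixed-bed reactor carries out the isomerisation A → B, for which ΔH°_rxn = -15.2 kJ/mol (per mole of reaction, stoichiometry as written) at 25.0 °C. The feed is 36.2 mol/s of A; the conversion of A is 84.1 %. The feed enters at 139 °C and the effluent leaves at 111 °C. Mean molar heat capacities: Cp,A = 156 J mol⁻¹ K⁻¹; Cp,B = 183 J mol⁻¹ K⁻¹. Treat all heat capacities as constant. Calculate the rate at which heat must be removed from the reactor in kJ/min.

Q_out = 33000 kJ/min

Extent of reaction ξ = 0.841 × 36.2 = 30.444 mol/s
Reaction term: ξ·ΔH°_rxn = 30.444 × -15.2 = -462.75 kJ/s
Sensible, feed 139→25 °C: -643.78 kJ/s
Outlet flows (mol/s): A 5.7558, B 30.444
Sensible, products 25→111 °C: 556.35 kJ/s
Q = ΔH = -550.18 kJ/s = -550.18 kW
Heat removed = 33011 kJ/min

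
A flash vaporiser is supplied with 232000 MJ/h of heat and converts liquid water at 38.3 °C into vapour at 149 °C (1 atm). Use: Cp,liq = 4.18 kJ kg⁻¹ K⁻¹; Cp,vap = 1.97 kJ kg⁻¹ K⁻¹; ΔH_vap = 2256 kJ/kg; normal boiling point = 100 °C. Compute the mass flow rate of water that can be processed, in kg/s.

Δh = 4.18×(100−38.3) + 2256 + 1.97×(149−100) = 2610.4 kJ/kg
Q = 232000 MJ/h = 64444 kJ/s = 64444 kJ/s
ṁ = Q/Δh = 64444 / 2610.4 = 24.687 kg/s

ṁ = 24.7 kg/s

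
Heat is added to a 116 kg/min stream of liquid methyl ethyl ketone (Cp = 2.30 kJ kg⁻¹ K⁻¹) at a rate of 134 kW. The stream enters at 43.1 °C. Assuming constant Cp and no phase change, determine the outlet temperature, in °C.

T_out = 73.2 °C

Q = 134 kW = 8040 kJ/min
ΔT = Q/(ṁ·Cp) = 8040/(116×2.30) = 30.135 K
T_out = 43.1 + 30.135 = 73.235 °C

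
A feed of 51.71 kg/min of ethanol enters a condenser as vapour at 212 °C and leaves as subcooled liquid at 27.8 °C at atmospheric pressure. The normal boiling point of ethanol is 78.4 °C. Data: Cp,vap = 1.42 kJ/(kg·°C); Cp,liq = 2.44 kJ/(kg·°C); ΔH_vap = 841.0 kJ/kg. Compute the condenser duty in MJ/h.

vapour 212→78.4 °C: -189.71 kJ/kg
condensation at 78.4 °C: -841 kJ/kg
liquid 78.4→27.8 °C: -123.46 kJ/kg
Δh = -189.71 + -841 + -123.46 = -1154.2 kJ/kg
Q = ṁ·Δh = 51.71 kg/min × -1154.2 kJ/kg = -59682 kJ/min
|Q| = 994.71 kW = 3580.9 MJ/h

Q_c = 3580 MJ/h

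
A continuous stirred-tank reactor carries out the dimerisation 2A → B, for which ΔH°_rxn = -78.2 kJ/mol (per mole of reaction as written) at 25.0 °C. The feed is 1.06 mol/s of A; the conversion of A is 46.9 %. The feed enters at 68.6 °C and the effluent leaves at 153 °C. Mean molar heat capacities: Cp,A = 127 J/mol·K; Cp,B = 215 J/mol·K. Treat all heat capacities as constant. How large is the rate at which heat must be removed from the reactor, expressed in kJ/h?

Q_out = 33500 kJ/h

Extent of reaction ξ = 0.469 × 1.06 / 2 = 0.24857 mol/s
Reaction term: ξ·ΔH°_rxn = 0.24857 × -78.2 = -19.438 kJ/s
Sensible, feed 68.6→25 °C: -5.8694 kJ/s
Outlet flows (mol/s): A 0.56286, B 0.24857
Sensible, products 25→153 °C: 15.99 kJ/s
Q = ΔH = -9.3171 kJ/s = -9.3171 kW
Heat removed = 33542 kJ/h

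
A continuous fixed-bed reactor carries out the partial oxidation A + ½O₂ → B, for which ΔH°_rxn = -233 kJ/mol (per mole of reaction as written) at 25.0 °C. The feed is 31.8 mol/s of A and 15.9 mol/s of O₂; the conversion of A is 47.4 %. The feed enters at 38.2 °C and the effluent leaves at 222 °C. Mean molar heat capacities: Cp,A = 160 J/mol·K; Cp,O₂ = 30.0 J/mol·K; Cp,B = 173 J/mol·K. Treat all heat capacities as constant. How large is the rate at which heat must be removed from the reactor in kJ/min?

Extent of reaction ξ = 0.474 × 31.8 = 15.073 mol/s
Reaction term: ξ·ΔH°_rxn = 15.073 × -233 = -3512.1 kJ/s
Sensible, feed 38.2→25 °C: -73.458 kJ/s
Outlet flows (mol/s): A 16.727, O₂ 8.3634, B 15.073
Sensible, products 25→222 °C: 1090.4 kJ/s
Q = ΔH = -2495.1 kJ/s = -2495.1 kW
Heat removed = 149710 kJ/min

Q_out = 150000 kJ/min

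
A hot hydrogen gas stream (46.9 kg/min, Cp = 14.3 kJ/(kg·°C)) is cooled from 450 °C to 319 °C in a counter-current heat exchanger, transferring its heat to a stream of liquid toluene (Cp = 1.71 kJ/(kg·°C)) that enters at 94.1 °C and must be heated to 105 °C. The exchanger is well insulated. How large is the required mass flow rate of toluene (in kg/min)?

ṁ_c = 4710 kg/min

Heat released by hot stream: Q = 46.9 × 14.3 × (450 − 319) = 87858 kJ/min
Energy balance on cold side (adiabatic exchanger): Q = ṁ_c·Cp_c·(T_c,out − T_c,in)
ṁ_c = 87858 / [1.71 × (105 − 94.1)] = 4713.7 kg/min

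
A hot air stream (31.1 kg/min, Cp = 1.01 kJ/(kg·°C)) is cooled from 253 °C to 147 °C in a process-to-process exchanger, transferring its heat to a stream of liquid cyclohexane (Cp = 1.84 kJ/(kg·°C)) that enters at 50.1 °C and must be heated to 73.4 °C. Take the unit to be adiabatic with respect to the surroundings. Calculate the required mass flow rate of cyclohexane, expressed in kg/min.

Heat released by hot stream: Q = 31.1 × 1.01 × (253 − 147) = 3329.6 kJ/min
Energy balance on cold side (adiabatic exchanger): Q = ṁ_c·Cp_c·(T_c,out − T_c,in)
ṁ_c = 3329.6 / [1.84 × (73.4 − 50.1)] = 77.663 kg/min

ṁ_c = 77.7 kg/min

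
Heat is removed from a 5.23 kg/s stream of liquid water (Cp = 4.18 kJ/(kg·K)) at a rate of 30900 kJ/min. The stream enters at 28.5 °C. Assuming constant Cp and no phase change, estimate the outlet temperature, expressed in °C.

Q = 30900 kJ/min = 515 kJ/s
ΔT = Q/(ṁ·Cp) = 515/(5.23×4.18) = 23.558 K
T_out = 28.5 − 23.558 = 4.9425 °C

T_out = 4.94 °C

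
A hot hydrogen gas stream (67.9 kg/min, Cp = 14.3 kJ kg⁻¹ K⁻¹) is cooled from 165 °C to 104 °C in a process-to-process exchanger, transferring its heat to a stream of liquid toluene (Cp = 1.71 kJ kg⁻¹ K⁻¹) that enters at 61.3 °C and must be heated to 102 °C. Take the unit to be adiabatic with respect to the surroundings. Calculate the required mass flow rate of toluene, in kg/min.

Heat released by hot stream: Q = 67.9 × 14.3 × (165 − 104) = 59229 kJ/min
Energy balance on cold side (adiabatic exchanger): Q = ṁ_c·Cp_c·(T_c,out − T_c,in)
ṁ_c = 59229 / [1.71 × (102 − 61.3)] = 851.03 kg/min

ṁ_c = 851 kg/min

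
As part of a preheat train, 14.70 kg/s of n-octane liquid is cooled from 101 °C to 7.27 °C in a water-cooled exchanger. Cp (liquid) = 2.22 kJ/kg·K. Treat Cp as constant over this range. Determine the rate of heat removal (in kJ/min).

Q_c = 184000 kJ/min

Q = ṁ·Cp·ΔT = 14.70 × 2.22 × (7.27 − 101) = -3058.8 kJ/s
Cooling duty = 183530 kJ/min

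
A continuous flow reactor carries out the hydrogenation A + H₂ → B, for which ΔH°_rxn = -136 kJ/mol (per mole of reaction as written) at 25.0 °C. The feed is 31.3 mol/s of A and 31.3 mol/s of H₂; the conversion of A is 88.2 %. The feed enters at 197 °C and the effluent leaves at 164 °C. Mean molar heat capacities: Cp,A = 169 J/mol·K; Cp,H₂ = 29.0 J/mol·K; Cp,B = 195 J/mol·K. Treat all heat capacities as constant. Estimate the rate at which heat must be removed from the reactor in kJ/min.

Extent of reaction ξ = 0.882 × 31.3 = 27.607 mol/s
Reaction term: ξ·ΔH°_rxn = 27.607 × -136 = -3754.5 kJ/s
Sensible, feed 197→25 °C: -1066 kJ/s
Outlet flows (mol/s): A 3.6934, H₂ 3.6934, B 27.607
Sensible, products 25→164 °C: 849.93 kJ/s
Q = ΔH = -3970.5 kJ/s = -3970.5 kW
Heat removed = 238230 kJ/min

Q_out = 238000 kJ/min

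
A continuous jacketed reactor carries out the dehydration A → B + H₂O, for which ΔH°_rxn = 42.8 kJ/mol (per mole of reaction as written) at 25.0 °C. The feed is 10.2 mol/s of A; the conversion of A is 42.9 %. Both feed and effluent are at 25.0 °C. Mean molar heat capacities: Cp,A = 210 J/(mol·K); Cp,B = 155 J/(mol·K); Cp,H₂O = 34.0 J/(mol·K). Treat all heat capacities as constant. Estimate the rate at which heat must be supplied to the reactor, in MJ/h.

Q_in = 674 MJ/h

Extent of reaction ξ = 0.429 × 10.2 = 4.3758 mol/s
Reaction term: ξ·ΔH°_rxn = 4.3758 × 42.8 = 187.28 kJ/s
Q = ΔH = 187.28 kJ/s = 187.28 kW
Heat supplied = 674.22 MJ/h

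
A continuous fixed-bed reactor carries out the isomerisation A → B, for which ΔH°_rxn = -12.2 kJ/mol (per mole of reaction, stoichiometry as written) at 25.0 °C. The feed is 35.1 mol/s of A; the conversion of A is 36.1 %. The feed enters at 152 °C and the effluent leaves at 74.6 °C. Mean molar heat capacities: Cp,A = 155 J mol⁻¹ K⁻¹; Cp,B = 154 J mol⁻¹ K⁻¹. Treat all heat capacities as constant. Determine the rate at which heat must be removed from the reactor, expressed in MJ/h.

Q_out = 2070 MJ/h

Extent of reaction ξ = 0.361 × 35.1 = 12.671 mol/s
Reaction term: ξ·ΔH°_rxn = 12.671 × -12.2 = -154.59 kJ/s
Sensible, feed 152→25 °C: -690.94 kJ/s
Outlet flows (mol/s): A 22.429, B 12.671
Sensible, products 25→74.6 °C: 269.22 kJ/s
Q = ΔH = -576.31 kJ/s = -576.31 kW
Heat removed = 2074.7 MJ/h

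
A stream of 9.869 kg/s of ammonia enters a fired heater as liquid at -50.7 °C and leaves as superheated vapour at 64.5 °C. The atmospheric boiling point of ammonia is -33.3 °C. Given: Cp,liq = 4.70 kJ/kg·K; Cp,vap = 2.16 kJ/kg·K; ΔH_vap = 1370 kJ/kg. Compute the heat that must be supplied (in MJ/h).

Q = 59100 MJ/h

liquid -50.7→-33.3 °C: 81.78 kJ/kg
vaporisation at -33.3 °C: 1370 kJ/kg
vapour -33.3→64.5 °C: 211.25 kJ/kg
Δh = 81.78 + 1370 + 211.25 = 1663 kJ/kg
Q = ṁ·Δh = 9.869 kg/s × 1663 kJ/kg = 16412 kJ/s
|Q| = 16412 kW = 59085 MJ/h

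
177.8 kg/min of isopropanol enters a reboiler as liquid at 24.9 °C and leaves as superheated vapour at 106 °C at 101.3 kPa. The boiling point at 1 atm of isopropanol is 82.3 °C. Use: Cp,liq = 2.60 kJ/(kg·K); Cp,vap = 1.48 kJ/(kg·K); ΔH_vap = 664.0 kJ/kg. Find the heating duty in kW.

liquid 24.9→82.3 °C: 149.24 kJ/kg
vaporisation at 82.3 °C: 664 kJ/kg
vapour 82.3→106 °C: 35.076 kJ/kg
Δh = 149.24 + 664 + 35.076 = 848.32 kJ/kg
Q = ṁ·Δh = 177.8 kg/min × 848.32 kJ/kg = 150830 kJ/min
|Q| = 2513.8 kW

Q = 2510 kW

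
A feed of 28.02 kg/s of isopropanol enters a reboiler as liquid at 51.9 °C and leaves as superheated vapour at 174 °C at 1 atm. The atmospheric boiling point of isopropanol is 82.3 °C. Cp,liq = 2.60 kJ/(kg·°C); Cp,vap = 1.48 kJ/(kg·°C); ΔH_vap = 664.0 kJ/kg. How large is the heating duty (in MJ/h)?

liquid 51.9→82.3 °C: 79.04 kJ/kg
vaporisation at 82.3 °C: 664 kJ/kg
vapour 82.3→174 °C: 135.72 kJ/kg
Δh = 79.04 + 664 + 135.72 = 878.76 kJ/kg
Q = ṁ·Δh = 28.02 kg/s × 878.76 kJ/kg = 24623 kJ/s
|Q| = 24623 kW = 88642 MJ/h

Q = 88600 MJ/h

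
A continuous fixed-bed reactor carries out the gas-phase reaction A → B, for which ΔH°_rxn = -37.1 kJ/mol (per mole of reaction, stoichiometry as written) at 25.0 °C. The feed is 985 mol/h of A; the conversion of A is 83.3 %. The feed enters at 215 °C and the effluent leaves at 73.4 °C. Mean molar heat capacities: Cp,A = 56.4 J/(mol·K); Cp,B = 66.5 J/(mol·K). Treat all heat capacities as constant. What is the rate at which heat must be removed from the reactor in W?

Q_out = 10500 W

Extent of reaction ξ = 0.833 × 985 = 820.5 mol/h
Reaction term: ξ·ΔH°_rxn = 820.5 × -37.1 = -30441 kJ/h
Sensible, feed 215→25 °C: -10555 kJ/h
Outlet flows (mol/h): A 164.5, B 820.5
Sensible, products 25→73.4 °C: 3089.9 kJ/h
Q = ΔH = -37906 kJ/h = -10.529 kW
Heat removed = 10529 W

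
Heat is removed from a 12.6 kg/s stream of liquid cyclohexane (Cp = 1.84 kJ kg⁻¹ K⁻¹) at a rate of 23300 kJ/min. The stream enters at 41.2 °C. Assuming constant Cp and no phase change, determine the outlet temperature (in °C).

Q = 23300 kJ/min = 388.33 kJ/s
ΔT = Q/(ṁ·Cp) = 388.33/(12.6×1.84) = 16.75 K
T_out = 41.2 − 16.75 = 24.45 °C

T_out = 24.4 °C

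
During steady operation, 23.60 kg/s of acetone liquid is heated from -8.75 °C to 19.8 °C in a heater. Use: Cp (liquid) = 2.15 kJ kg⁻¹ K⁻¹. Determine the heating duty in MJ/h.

Q = 5220 MJ/h

Q = ṁ·Cp·ΔT = 23.60 × 2.15 × (19.8 − -8.75) = 1448.6 kJ/s
Heating duty = 5215.1 MJ/h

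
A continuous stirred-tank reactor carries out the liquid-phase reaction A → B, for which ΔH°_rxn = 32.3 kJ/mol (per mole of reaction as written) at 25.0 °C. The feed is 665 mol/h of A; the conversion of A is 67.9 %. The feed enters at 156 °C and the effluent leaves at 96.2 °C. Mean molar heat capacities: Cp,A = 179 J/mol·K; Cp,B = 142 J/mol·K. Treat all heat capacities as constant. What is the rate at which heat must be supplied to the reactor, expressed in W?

Extent of reaction ξ = 0.679 × 665 = 451.54 mol/h
Reaction term: ξ·ΔH°_rxn = 451.54 × 32.3 = 14585 kJ/h
Sensible, feed 156→25 °C: -15594 kJ/h
Outlet flows (mol/h): A 213.46, B 451.54
Sensible, products 25→96.2 °C: 7285.8 kJ/h
Q = ΔH = 6276.8 kJ/h = 1.7435 kW
Heat supplied = 1743.5 W

Q_in = 1740 W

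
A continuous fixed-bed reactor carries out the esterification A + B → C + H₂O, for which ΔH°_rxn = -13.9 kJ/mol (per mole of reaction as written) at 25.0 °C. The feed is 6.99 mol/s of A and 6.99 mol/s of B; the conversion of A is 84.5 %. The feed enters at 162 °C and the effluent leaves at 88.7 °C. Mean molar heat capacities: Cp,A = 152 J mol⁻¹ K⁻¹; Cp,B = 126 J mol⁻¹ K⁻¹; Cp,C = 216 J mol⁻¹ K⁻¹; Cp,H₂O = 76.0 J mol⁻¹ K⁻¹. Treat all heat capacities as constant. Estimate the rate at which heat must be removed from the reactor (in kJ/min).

Q_out = 13200 kJ/min

Extent of reaction ξ = 0.845 × 6.99 = 5.9066 mol/s
Reaction term: ξ·ΔH°_rxn = 5.9066 × -13.9 = -82.101 kJ/s
Sensible, feed 162→25 °C: -266.22 kJ/s
Outlet flows (mol/s): A 1.0835, B 1.0835, C 5.9066, H₂O 5.9066
Sensible, products 25→88.7 °C: 129.05 kJ/s
Q = ΔH = -219.27 kJ/s = -219.27 kW
Heat removed = 13156 kJ/min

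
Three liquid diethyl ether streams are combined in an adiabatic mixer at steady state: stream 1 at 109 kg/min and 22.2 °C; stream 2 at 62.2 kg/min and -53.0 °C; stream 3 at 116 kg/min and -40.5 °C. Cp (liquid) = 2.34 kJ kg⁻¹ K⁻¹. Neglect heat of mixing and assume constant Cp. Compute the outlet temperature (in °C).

No heat crosses the boundary, so H_out = H_in.
Σ ṁᵢCp,ᵢTᵢ = 109×2.34×22.2 + 62.2×2.34×-53.0 + 116×2.34×-40.5 = -13045
Σ ṁᵢCp,ᵢ = 109×2.34 + 62.2×2.34 + 116×2.34 = 672.05
T_out = -13045 / 672.05 = -19.411 °C

T_out = -19.4 °C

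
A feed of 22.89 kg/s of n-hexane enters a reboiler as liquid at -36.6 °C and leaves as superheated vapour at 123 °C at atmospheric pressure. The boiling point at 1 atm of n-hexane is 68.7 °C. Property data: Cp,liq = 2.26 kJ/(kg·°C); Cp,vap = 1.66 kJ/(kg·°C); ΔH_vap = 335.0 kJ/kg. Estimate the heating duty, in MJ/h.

Q = 54600 MJ/h

liquid -36.6→68.7 °C: 237.98 kJ/kg
vaporisation at 68.7 °C: 335 kJ/kg
vapour 68.7→123 °C: 90.138 kJ/kg
Δh = 237.98 + 335 + 90.138 = 663.12 kJ/kg
Q = ṁ·Δh = 22.89 kg/s × 663.12 kJ/kg = 15179 kJ/s
|Q| = 15179 kW = 54643 MJ/h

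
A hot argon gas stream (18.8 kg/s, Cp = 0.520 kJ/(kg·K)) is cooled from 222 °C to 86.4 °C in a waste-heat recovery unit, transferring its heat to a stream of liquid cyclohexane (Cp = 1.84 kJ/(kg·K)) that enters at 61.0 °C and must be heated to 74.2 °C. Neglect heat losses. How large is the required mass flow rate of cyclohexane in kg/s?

Heat released by hot stream: Q = 18.8 × 0.520 × (222 − 86.4) = 1325.6 kJ/s
Energy balance on cold side (adiabatic exchanger): Q = ṁ_c·Cp_c·(T_c,out − T_c,in)
ṁ_c = 1325.6 / [1.84 × (74.2 − 61.0)] = 54.579 kg/s

ṁ_c = 54.6 kg/s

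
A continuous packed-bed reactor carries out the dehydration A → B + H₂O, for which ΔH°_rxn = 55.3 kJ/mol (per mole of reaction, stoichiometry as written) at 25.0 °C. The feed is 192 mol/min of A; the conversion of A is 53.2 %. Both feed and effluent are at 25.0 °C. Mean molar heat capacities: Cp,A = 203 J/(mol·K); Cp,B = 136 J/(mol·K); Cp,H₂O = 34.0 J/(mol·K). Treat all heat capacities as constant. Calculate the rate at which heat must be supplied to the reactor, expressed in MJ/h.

Q_in = 339 MJ/h

Extent of reaction ξ = 0.532 × 192 = 102.14 mol/min
Reaction term: ξ·ΔH°_rxn = 102.14 × 55.3 = 5648.6 kJ/min
Q = ΔH = 5648.6 kJ/min = 94.143 kW
Heat supplied = 338.91 MJ/h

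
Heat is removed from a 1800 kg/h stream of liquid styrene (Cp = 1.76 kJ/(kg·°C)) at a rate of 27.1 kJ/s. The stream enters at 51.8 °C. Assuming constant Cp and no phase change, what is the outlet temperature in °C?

T_out = 21.0 °C

Q = 27.1 kJ/s = 97560 kJ/h
ΔT = Q/(ṁ·Cp) = 97560/(1800×1.76) = 30.795 K
T_out = 51.8 − 30.795 = 21.005 °C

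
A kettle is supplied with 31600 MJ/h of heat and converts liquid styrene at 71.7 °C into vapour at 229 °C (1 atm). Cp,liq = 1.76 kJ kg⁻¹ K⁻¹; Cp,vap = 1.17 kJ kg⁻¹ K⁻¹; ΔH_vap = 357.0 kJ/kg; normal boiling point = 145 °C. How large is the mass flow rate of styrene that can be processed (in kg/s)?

ṁ = 15.0 kg/s

Δh = 1.76×(145−71.7) + 357.0 + 1.17×(229−145) = 584.29 kJ/kg
Q = 31600 MJ/h = 8777.8 kJ/s = 8777.8 kJ/s
ṁ = Q/Δh = 8777.8 / 584.29 = 15.023 kg/s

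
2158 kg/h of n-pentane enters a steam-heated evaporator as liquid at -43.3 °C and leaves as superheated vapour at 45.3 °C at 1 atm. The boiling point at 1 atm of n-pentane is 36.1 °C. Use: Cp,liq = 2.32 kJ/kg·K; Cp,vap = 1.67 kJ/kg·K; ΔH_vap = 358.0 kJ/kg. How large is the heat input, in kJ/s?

liquid -43.3→36.1 °C: 184.21 kJ/kg
vaporisation at 36.1 °C: 358 kJ/kg
vapour 36.1→45.3 °C: 15.364 kJ/kg
Δh = 184.21 + 358 + 15.364 = 557.57 kJ/kg
Q = ṁ·Δh = 2158 kg/h × 557.57 kJ/kg = 1.2032e+06 kJ/h
|Q| = 334.23 kW

Q = 334 kJ/s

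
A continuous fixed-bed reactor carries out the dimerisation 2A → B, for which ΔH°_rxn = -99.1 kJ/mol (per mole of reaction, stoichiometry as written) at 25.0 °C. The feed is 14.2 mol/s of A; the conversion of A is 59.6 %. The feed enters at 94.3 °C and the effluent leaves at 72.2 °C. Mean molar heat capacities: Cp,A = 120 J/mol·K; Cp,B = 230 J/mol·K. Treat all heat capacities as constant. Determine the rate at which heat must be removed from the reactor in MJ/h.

Extent of reaction ξ = 0.596 × 14.2 / 2 = 4.2316 mol/s
Reaction term: ξ·ΔH°_rxn = 4.2316 × -99.1 = -419.35 kJ/s
Sensible, feed 94.3→25 °C: -118.09 kJ/s
Outlet flows (mol/s): A 5.7368, B 4.2316
Sensible, products 25→72.2 °C: 78.431 kJ/s
Q = ΔH = -459.01 kJ/s = -459.01 kW
Heat removed = 1652.4 MJ/h

Q_out = 1650 MJ/h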